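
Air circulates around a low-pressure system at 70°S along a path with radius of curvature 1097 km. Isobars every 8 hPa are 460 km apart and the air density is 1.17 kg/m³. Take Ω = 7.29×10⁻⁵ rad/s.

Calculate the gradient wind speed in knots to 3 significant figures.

Coriolis parameter at 70°S:
f = 2Ω sin φ = 2 × 7.29×10⁻⁵ × sin 70° = 1.37×10⁻⁴ s⁻¹
Pressure gradient: |∂P/∂n| = 800 Pa / 460000 m = 1.74×10⁻³ Pa/m
Geostrophic speed: V_g = |∂P/∂n|/(fρ) = 1.74×10⁻³/(1.37×10⁻⁴ × 1.17) = 10.8 m/s
Around a low, centrifugal force acts outward with Coriolis, so pressure-gradient force balances both:
(1/ρ)|∂P/∂n| = fV + V²/R  →  V² + fR·V − fR·V_g = 0
With fR = 1.37×10⁻⁴ × 1097×10³ m = 150 m/s:
V = [−fR + √((fR)² + 4 fR V_g)]/2 = [−150 + √(150² + 4×150×10.8)]/2 = 10.2 m/s
Subgeostrophic (V < V_g = 10.8 m/s), as expected around a low.
Converting: 10.2 m/s × 1.944 = 19.8 knots

19.8 knots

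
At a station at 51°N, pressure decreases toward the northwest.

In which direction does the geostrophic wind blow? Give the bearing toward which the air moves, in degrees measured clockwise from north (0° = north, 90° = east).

The pressure-gradient force points toward the northwest (bearing 315°).
Geostrophic balance: in the Northern Hemisphere the Coriolis force deflects motion to the right, so the geostrophic wind blows 90° to the right of the pressure-gradient force (low pressure on the left).
Rotating 315° by 90° clockwise gives 045° — the wind blows toward the northeast.

045°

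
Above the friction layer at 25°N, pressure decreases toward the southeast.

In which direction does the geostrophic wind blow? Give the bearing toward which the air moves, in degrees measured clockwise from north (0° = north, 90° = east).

The pressure-gradient force points toward the southeast (bearing 135°).
Geostrophic balance: in the Northern Hemisphere the Coriolis force deflects motion to the right, so the geostrophic wind blows 90° to the right of the pressure-gradient force (low pressure on the left).
Rotating 135° by 90° clockwise gives 225° — the wind blows toward the southwest.

225°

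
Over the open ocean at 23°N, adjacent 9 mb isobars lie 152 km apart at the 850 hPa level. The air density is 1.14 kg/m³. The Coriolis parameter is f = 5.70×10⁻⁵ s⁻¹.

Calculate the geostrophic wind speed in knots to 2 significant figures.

Pressure gradient: |∂P/∂n| = 900 Pa / 152000 m = 5.92×10⁻³ Pa/m
Geostrophic balance (pressure-gradient force = Coriolis force):
V_g = (1/(fρ)) |∂P/∂n| = 5.92×10⁻³ / (5.70×10⁻⁵ × 1.14) = 91.1 m/s
Converting: 91.1 m/s × 1.944 = 180 knots

180 knots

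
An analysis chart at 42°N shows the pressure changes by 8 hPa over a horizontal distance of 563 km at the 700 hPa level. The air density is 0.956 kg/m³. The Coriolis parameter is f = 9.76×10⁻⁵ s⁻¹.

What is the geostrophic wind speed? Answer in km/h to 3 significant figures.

Pressure gradient: |∂P/∂n| = 800 Pa / 563000 m = 1.42×10⁻³ Pa/m
Geostrophic balance (pressure-gradient force = Coriolis force):
V_g = (1/(fρ)) |∂P/∂n| = 1.42×10⁻³ / (9.76×10⁻⁵ × 0.956) = 15.2 m/s
Converting: 15.2 m/s × 3.6 = 54.8 km/h

54.8 km/h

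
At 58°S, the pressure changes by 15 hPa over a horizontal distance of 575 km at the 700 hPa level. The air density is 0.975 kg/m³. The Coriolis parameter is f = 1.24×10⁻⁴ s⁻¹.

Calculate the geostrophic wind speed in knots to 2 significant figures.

Pressure gradient: |∂P/∂n| = 1500 Pa / 575000 m = 2.61×10⁻³ Pa/m
Geostrophic balance (pressure-gradient force = Coriolis force):
V_g = (1/(fρ)) |∂P/∂n| = 2.61×10⁻³ / (1.24×10⁻⁴ × 0.975) = 21.6 m/s
Converting: 21.6 m/s × 1.944 = 42 knots

42 knots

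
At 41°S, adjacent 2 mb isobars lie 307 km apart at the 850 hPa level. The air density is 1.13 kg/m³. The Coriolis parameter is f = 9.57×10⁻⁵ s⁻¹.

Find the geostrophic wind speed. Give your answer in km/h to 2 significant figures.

Pressure gradient: |∂P/∂n| = 200 Pa / 307000 m = 6.51×10⁻⁴ Pa/m
Geostrophic balance (pressure-gradient force = Coriolis force):
V_g = (1/(fρ)) |∂P/∂n| = 6.51×10⁻⁴ / (9.57×10⁻⁵ × 1.13) = 6.02 m/s
Converting: 6.02 m/s × 3.6 = 22 km/h

22 km/h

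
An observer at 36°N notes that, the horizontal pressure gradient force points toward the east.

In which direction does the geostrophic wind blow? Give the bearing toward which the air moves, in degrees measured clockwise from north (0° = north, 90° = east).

The pressure-gradient force points toward the east (bearing 090°).
Geostrophic balance: in the Northern Hemisphere the Coriolis force deflects motion to the right, so the geostrophic wind blows 90° to the right of the pressure-gradient force (low pressure on the left).
Rotating 090° by 90° clockwise gives 180° — the wind blows toward the south.

180°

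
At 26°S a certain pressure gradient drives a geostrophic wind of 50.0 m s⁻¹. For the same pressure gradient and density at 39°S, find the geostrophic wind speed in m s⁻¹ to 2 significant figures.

35 m s⁻¹

With the same pressure gradient and density, V_g ∝ 1/f ∝ 1/sin φ.
V₂ = V₁ · sin φ₁ / sin φ₂ = 50.0 × sin 26° / sin 39°
V₂ = 50.0 × 0.4384/0.6293 = 35 m s⁻¹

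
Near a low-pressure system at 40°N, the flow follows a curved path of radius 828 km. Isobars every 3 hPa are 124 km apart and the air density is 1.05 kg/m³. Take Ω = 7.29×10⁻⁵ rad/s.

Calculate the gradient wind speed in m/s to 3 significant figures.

Coriolis parameter at 40°N:
f = 2Ω sin φ = 2 × 7.29×10⁻⁵ × sin 40° = 9.37×10⁻⁵ s⁻¹
Pressure gradient: |∂P/∂n| = 300 Pa / 124000 m = 2.42×10⁻³ Pa/m
Geostrophic speed: V_g = |∂P/∂n|/(fρ) = 2.42×10⁻³/(9.37×10⁻⁵ × 1.05) = 24.6 m/s
Around a low, centrifugal force acts outward with Coriolis, so pressure-gradient force balances both:
(1/ρ)|∂P/∂n| = fV + V²/R  →  V² + fR·V − fR·V_g = 0
With fR = 9.37×10⁻⁵ × 828×10³ m = 77.6 m/s:
V = [−fR + √((fR)² + 4 fR V_g)]/2 = [−77.6 + √(77.6² + 4×77.6×24.6)]/2 = 19.6 m/s
Subgeostrophic (V < V_g = 24.6 m/s), as expected around a low.

19.6 m/s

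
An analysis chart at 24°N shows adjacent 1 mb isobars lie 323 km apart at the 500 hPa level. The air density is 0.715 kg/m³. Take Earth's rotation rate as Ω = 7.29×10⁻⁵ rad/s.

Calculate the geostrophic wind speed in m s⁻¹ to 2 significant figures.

7.3 m s⁻¹

Coriolis parameter at 24°N:
f = 2Ω sin φ = 2 × 7.29×10⁻⁵ × sin 24° = 5.93×10⁻⁵ s⁻¹
Pressure gradient: |∂P/∂n| = 100 Pa / 323000 m = 3.10×10⁻⁴ Pa/m
Geostrophic balance (pressure-gradient force = Coriolis force):
V_g = (1/(fρ)) |∂P/∂n| = 3.10×10⁻⁴ / (5.93×10⁻⁵ × 0.715) = 7.30 m/s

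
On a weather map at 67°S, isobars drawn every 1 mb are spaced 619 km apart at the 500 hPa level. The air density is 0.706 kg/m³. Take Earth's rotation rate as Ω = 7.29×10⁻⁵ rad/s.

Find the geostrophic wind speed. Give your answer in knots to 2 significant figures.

Coriolis parameter at 67°S:
f = 2Ω sin φ = 2 × 7.29×10⁻⁵ × sin 67° = 1.34×10⁻⁴ s⁻¹
Pressure gradient: |∂P/∂n| = 100 Pa / 619000 m = 1.62×10⁻⁴ Pa/m
Geostrophic balance (pressure-gradient force = Coriolis force):
V_g = (1/(fρ)) |∂P/∂n| = 1.62×10⁻⁴ / (1.34×10⁻⁴ × 0.706) = 1.70 m/s
Converting: 1.70 m/s × 1.944 = 3.3 knots

3.3 knots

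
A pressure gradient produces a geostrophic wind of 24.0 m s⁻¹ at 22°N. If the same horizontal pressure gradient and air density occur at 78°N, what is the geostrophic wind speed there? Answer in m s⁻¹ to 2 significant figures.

9.2 m s⁻¹

With the same pressure gradient and density, V_g ∝ 1/f ∝ 1/sin φ.
V₂ = V₁ · sin φ₁ / sin φ₂ = 24.0 × sin 22° / sin 78°
V₂ = 24.0 × 0.3746/0.9781 = 9.2 m s⁻¹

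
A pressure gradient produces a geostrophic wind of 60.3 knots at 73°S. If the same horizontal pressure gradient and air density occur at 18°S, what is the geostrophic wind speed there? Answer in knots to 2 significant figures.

190 knots

With the same pressure gradient and density, V_g ∝ 1/f ∝ 1/sin φ.
V₂ = V₁ · sin φ₁ / sin φ₂ = 60.3 × sin 73° / sin 18°
V₂ = 60.3 × 0.9563/0.3090 = 190 knots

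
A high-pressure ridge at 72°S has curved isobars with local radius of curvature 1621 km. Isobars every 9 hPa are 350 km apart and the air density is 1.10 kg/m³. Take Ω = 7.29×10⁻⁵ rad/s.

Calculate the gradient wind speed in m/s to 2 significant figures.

18 m/s

Coriolis parameter at 72°S:
f = 2Ω sin φ = 2 × 7.29×10⁻⁵ × sin 72° = 1.39×10⁻⁴ s⁻¹
Pressure gradient: |∂P/∂n| = 900 Pa / 350000 m = 2.57×10⁻³ Pa/m
Geostrophic speed: V_g = |∂P/∂n|/(fρ) = 2.57×10⁻³/(1.39×10⁻⁴ × 1.10) = 16.9 m/s
Around a high, pressure-gradient force acts outward with centrifugal, so Coriolis balances both:
fV = (1/ρ)|∂P/∂n| + V²/R  →  V² − fR·V + fR·V_g = 0
With fR = 1.39×10⁻⁴ × 1621×10³ m = 225 m/s:
V = [fR − √((fR)² − 4 fR V_g)]/2 = [225 − √(225² − 4×225×16.9)]/2 = 18.4 m/s
Supergeostrophic (V > V_g = 16.9 m/s), as expected around a high.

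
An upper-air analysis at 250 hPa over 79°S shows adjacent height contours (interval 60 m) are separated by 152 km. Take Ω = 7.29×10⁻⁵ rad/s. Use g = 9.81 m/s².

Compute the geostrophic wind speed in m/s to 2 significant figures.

Coriolis parameter at 79°S:
f = 2Ω sin φ = 2 × 7.29×10⁻⁵ × sin 79° = 1.43×10⁻⁴ s⁻¹
Height gradient: |∂Z/∂n| = 60 m / 152000 m = 3.95×10⁻⁴
On a pressure surface, geostrophic balance gives V_g = (g/f)|∂Z/∂n|:
V_g = 9.81 × 3.95×10⁻⁴ / 1.43×10⁻⁴ = 27.1 m/s

27 m/s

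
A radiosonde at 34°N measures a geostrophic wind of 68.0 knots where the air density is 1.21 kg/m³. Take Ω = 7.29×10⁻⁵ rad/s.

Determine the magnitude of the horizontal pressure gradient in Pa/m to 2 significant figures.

3.5×10⁻³ Pa/m

Coriolis parameter at 34°N:
f = 2Ω sin φ = 2 × 7.29×10⁻⁵ × sin 34° = 8.15×10⁻⁵ s⁻¹
Wind speed in SI: 68.0 knots = 35.0 m/s
Geostrophic balance rearranged: |∂P/∂n| = f ρ V_g
|∂P/∂n| = 8.15×10⁻⁵ × 1.21 × 35.0 = 3.45×10⁻³ Pa/m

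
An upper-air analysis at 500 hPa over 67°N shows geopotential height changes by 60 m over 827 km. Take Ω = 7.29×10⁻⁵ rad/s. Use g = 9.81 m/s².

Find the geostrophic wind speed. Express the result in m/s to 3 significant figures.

5.30 m/s

Coriolis parameter at 67°N:
f = 2Ω sin φ = 2 × 7.29×10⁻⁵ × sin 67° = 1.34×10⁻⁴ s⁻¹
Height gradient: |∂Z/∂n| = 60 m / 827000 m = 7.26×10⁻⁵
On a pressure surface, geostrophic balance gives V_g = (g/f)|∂Z/∂n|:
V_g = 9.81 × 7.26×10⁻⁵ / 1.34×10⁻⁴ = 5.30 m/s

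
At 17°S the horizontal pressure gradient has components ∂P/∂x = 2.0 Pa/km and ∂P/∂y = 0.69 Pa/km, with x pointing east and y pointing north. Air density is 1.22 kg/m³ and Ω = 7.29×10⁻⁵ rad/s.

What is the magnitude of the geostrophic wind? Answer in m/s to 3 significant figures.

40.7 m/s

Coriolis parameter at 17°S:
f = 2Ω sin φ = 2 × 7.29×10⁻⁵ × sin 17° = 4.26×10⁻⁵ s⁻¹
In the Southern Hemisphere f is negative: f = −4.26×10⁻⁵ s⁻¹.
Component geostrophic relations (x east, y north):
u_g = −(1/(fρ)) ∂P/∂y,  v_g = (1/(fρ)) ∂P/∂x
u_g = −(0.69×10⁻³)/(−4.26×10⁻⁵ × 1.22) = 13.3 m/s;  v_g = (2.0×10⁻³)/(−4.26×10⁻⁵ × 1.22) = −38.5 m/s
|V_g| = √(u_g² + v_g²) = 40.7 m/s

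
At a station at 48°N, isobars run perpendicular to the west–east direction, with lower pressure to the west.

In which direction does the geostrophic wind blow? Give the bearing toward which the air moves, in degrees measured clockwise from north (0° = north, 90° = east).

000°

The pressure-gradient force points toward the west (bearing 270°).
Geostrophic balance: in the Northern Hemisphere the Coriolis force deflects motion to the right, so the geostrophic wind blows 90° to the right of the pressure-gradient force (low pressure on the left).
Rotating 270° by 90° clockwise gives 000° — the wind blows toward the north.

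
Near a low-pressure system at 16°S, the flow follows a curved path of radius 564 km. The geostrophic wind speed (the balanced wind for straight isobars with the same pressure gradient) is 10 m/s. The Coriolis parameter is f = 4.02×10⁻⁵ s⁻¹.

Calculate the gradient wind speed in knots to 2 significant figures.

Around a low, centrifugal force acts outward with Coriolis, so pressure-gradient force balances both:
(1/ρ)|∂P/∂n| = fV + V²/R  →  V² + fR·V − fR·V_g = 0
With fR = 4.02×10⁻⁵ × 564×10³ m = 22.7 m/s:
V = [−fR + √((fR)² + 4 fR V_g)]/2 = [−22.7 + √(22.7² + 4×22.7×10)]/2 = 7.51 m/s
Subgeostrophic (V < V_g = 10 m/s), as expected around a low.
Converting: 7.51 m/s × 1.944 = 15 knots

15 knots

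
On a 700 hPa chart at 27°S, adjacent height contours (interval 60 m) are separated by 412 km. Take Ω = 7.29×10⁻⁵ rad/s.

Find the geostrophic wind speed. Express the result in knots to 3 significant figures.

Coriolis parameter at 27°S:
f = 2Ω sin φ = 2 × 7.29×10⁻⁵ × sin 27° = 6.62×10⁻⁵ s⁻¹
Height gradient: |∂Z/∂n| = 60 m / 412000 m = 1.46×10⁻⁴
On a pressure surface, geostrophic balance gives V_g = (g/f)|∂Z/∂n|:
V_g = 9.81 × 1.46×10⁻⁴ / 6.62×10⁻⁵ = 21.6 m/s
Converting: 21.6 m/s × 1.944 = 42.0 knots

42.0 knots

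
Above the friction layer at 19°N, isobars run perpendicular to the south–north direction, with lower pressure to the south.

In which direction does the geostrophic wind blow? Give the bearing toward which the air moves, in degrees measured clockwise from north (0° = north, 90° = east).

270°

The pressure-gradient force points toward the south (bearing 180°).
Geostrophic balance: in the Northern Hemisphere the Coriolis force deflects motion to the right, so the geostrophic wind blows 90° to the right of the pressure-gradient force (low pressure on the left).
Rotating 180° by 90° clockwise gives 270° — the wind blows toward the west.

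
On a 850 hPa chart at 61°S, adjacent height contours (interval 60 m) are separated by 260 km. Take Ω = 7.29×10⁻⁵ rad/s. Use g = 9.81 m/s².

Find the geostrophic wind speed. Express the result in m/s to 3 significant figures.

17.8 m/s

Coriolis parameter at 61°S:
f = 2Ω sin φ = 2 × 7.29×10⁻⁵ × sin 61° = 1.28×10⁻⁴ s⁻¹
Height gradient: |∂Z/∂n| = 60 m / 260000 m = 2.31×10⁻⁴
On a pressure surface, geostrophic balance gives V_g = (g/f)|∂Z/∂n|:
V_g = 9.81 × 2.31×10⁻⁴ / 1.28×10⁻⁴ = 17.8 m/s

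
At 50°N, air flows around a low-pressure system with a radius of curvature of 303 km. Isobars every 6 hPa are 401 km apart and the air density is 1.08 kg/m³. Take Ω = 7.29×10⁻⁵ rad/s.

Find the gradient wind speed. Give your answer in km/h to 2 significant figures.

Coriolis parameter at 50°N:
f = 2Ω sin φ = 2 × 7.29×10⁻⁵ × sin 50° = 1.12×10⁻⁴ s⁻¹
Pressure gradient: |∂P/∂n| = 600 Pa / 401000 m = 1.50×10⁻³ Pa/m
Geostrophic speed: V_g = |∂P/∂n|/(fρ) = 1.50×10⁻³/(1.12×10⁻⁴ × 1.08) = 12.4 m/s
Around a low, centrifugal force acts outward with Coriolis, so pressure-gradient force balances both:
(1/ρ)|∂P/∂n| = fV + V²/R  →  V² + fR·V − fR·V_g = 0
With fR = 1.12×10⁻⁴ × 303×10³ m = 33.8 m/s:
V = [−fR + √((fR)² + 4 fR V_g)]/2 = [−33.8 + √(33.8² + 4×33.8×12.4)]/2 = 9.65 m/s
Subgeostrophic (V < V_g = 12.4 m/s), as expected around a low.
Converting: 9.65 m/s × 3.6 = 35 km/h

35 km/h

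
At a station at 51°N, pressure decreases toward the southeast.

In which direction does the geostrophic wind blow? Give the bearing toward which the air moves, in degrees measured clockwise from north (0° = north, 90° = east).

225°

The pressure-gradient force points toward the southeast (bearing 135°).
Geostrophic balance: in the Northern Hemisphere the Coriolis force deflects motion to the right, so the geostrophic wind blows 90° to the right of the pressure-gradient force (low pressure on the left).
Rotating 135° by 90° clockwise gives 225° — the wind blows toward the southwest.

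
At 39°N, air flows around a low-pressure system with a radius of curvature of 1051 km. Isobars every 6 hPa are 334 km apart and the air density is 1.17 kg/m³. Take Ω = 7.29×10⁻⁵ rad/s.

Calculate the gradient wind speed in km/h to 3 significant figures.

52.3 km/h

Coriolis parameter at 39°N:
f = 2Ω sin φ = 2 × 7.29×10⁻⁵ × sin 39° = 9.18×10⁻⁵ s⁻¹
Pressure gradient: |∂P/∂n| = 600 Pa / 334000 m = 1.80×10⁻³ Pa/m
Geostrophic speed: V_g = |∂P/∂n|/(fρ) = 1.80×10⁻³/(9.18×10⁻⁵ × 1.17) = 16.7 m/s
Around a low, centrifugal force acts outward with Coriolis, so pressure-gradient force balances both:
(1/ρ)|∂P/∂n| = fV + V²/R  →  V² + fR·V − fR·V_g = 0
With fR = 9.18×10⁻⁵ × 1051×10³ m = 96.4 m/s:
V = [−fR + √((fR)² + 4 fR V_g)]/2 = [−96.4 + √(96.4² + 4×96.4×16.7)]/2 = 14.5 m/s
Subgeostrophic (V < V_g = 16.7 m/s), as expected around a low.
Converting: 14.5 m/s × 3.6 = 52.3 km/h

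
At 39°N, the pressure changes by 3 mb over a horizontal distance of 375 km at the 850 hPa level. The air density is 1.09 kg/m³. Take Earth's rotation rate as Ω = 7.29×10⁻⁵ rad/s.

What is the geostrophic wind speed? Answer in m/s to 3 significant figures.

8.00 m/s

Coriolis parameter at 39°N:
f = 2Ω sin φ = 2 × 7.29×10⁻⁵ × sin 39° = 9.18×10⁻⁵ s⁻¹
Pressure gradient: |∂P/∂n| = 300 Pa / 375000 m = 8.00×10⁻⁴ Pa/m
Geostrophic balance (pressure-gradient force = Coriolis force):
V_g = (1/(fρ)) |∂P/∂n| = 8.00×10⁻⁴ / (9.18×10⁻⁵ × 1.09) = 8.00 m/s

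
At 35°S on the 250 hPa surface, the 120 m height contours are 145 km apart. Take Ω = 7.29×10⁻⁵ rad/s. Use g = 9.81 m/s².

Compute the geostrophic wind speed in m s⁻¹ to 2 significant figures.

Coriolis parameter at 35°S:
f = 2Ω sin φ = 2 × 7.29×10⁻⁵ × sin 35° = 8.36×10⁻⁵ s⁻¹
Height gradient: |∂Z/∂n| = 120 m / 145000 m = 8.28×10⁻⁴
On a pressure surface, geostrophic balance gives V_g = (g/f)|∂Z/∂n|:
V_g = 9.81 × 8.28×10⁻⁴ / 8.36×10⁻⁵ = 97.1 m/s

97 m s⁻¹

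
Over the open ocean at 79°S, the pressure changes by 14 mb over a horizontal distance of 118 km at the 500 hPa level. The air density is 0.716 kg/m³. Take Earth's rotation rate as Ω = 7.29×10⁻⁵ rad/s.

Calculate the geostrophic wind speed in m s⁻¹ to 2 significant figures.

Coriolis parameter at 79°S:
f = 2Ω sin φ = 2 × 7.29×10⁻⁵ × sin 79° = 1.43×10⁻⁴ s⁻¹
Pressure gradient: |∂P/∂n| = 1400 Pa / 118000 m = 1.19×10⁻² Pa/m
Geostrophic balance (pressure-gradient force = Coriolis force):
V_g = (1/(fρ)) |∂P/∂n| = 1.19×10⁻² / (1.43×10⁻⁴ × 0.716) = 116 m/s

120 m s⁻¹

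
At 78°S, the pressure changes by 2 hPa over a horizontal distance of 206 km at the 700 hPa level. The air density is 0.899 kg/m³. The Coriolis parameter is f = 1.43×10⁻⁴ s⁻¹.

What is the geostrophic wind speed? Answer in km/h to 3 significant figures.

27.2 km/h

Pressure gradient: |∂P/∂n| = 200 Pa / 206000 m = 9.71×10⁻⁴ Pa/m
Geostrophic balance (pressure-gradient force = Coriolis force):
V_g = (1/(fρ)) |∂P/∂n| = 9.71×10⁻⁴ / (1.43×10⁻⁴ × 0.899) = 7.55 m/s
Converting: 7.55 m/s × 3.6 = 27.2 km/h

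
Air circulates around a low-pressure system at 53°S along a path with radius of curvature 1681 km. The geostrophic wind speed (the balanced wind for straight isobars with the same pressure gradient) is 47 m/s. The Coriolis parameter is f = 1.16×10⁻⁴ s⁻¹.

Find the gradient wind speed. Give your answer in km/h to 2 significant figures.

Around a low, centrifugal force acts outward with Coriolis, so pressure-gradient force balances both:
(1/ρ)|∂P/∂n| = fV + V²/R  →  V² + fR·V − fR·V_g = 0
With fR = 1.16×10⁻⁴ × 1681×10³ m = 195 m/s:
V = [−fR + √((fR)² + 4 fR V_g)]/2 = [−195 + √(195² + 4×195×47)]/2 = 39.1 m/s
Subgeostrophic (V < V_g = 47 m/s), as expected around a low.
Converting: 39.1 m/s × 3.6 = 140 km/h

140 km/h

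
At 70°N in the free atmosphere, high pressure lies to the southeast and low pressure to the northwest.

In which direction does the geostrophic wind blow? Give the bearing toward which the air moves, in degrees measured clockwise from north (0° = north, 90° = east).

The pressure-gradient force points toward the northwest (bearing 315°).
Geostrophic balance: in the Northern Hemisphere the Coriolis force deflects motion to the right, so the geostrophic wind blows 90° to the right of the pressure-gradient force (low pressure on the left).
Rotating 315° by 90° clockwise gives 045° — the wind blows toward the northeast.

045°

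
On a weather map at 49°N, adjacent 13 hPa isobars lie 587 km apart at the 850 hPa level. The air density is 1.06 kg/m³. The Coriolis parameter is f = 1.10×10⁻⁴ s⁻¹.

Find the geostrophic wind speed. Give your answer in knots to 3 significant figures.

Pressure gradient: |∂P/∂n| = 1300 Pa / 587000 m = 2.21×10⁻³ Pa/m
Geostrophic balance (pressure-gradient force = Coriolis force):
V_g = (1/(fρ)) |∂P/∂n| = 2.21×10⁻³ / (1.10×10⁻⁴ × 1.06) = 19.0 m/s
Converting: 19.0 m/s × 1.944 = 36.9 knots

36.9 knots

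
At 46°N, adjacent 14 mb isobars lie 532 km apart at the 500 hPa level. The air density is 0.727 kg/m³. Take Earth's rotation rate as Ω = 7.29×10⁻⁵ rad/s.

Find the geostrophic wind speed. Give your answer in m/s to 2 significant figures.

35 m/s

Coriolis parameter at 46°N:
f = 2Ω sin φ = 2 × 7.29×10⁻⁵ × sin 46° = 1.05×10⁻⁴ s⁻¹
Pressure gradient: |∂P/∂n| = 1400 Pa / 532000 m = 2.63×10⁻³ Pa/m
Geostrophic balance (pressure-gradient force = Coriolis force):
V_g = (1/(fρ)) |∂P/∂n| = 2.63×10⁻³ / (1.05×10⁻⁴ × 0.727) = 34.5 m/s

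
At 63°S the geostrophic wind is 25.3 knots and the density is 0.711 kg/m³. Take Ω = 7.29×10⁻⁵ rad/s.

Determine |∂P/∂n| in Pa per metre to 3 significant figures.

1.20×10⁻³ Pa/m

Coriolis parameter at 63°S:
f = 2Ω sin φ = 2 × 7.29×10⁻⁵ × sin 63° = 1.30×10⁻⁴ s⁻¹
Wind speed in SI: 25.3 knots = 13.0 m/s
Geostrophic balance rearranged: |∂P/∂n| = f ρ V_g
|∂P/∂n| = 1.30×10⁻⁴ × 0.711 × 13.0 = 1.20×10⁻³ Pa/m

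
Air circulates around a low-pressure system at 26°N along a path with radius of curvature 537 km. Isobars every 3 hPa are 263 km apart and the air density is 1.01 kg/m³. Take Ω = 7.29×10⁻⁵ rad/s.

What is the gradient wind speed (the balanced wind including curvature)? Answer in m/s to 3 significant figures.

Coriolis parameter at 26°N:
f = 2Ω sin φ = 2 × 7.29×10⁻⁵ × sin 26° = 6.39×10⁻⁵ s⁻¹
Pressure gradient: |∂P/∂n| = 300 Pa / 263000 m = 1.14×10⁻³ Pa/m
Geostrophic speed: V_g = |∂P/∂n|/(fρ) = 1.14×10⁻³/(6.39×10⁻⁵ × 1.01) = 17.7 m/s
Around a low, centrifugal force acts outward with Coriolis, so pressure-gradient force balances both:
(1/ρ)|∂P/∂n| = fV + V²/R  →  V² + fR·V − fR·V_g = 0
With fR = 6.39×10⁻⁵ × 537×10³ m = 34.3 m/s:
V = [−fR + √((fR)² + 4 fR V_g)]/2 = [−34.3 + √(34.3² + 4×34.3×17.7)]/2 = 12.9 m/s
Subgeostrophic (V < V_g = 17.7 m/s), as expected around a low.

12.9 m/s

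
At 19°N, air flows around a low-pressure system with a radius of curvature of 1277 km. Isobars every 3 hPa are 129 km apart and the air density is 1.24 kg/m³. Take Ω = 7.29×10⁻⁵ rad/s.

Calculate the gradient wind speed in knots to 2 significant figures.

53 knots

Coriolis parameter at 19°N:
f = 2Ω sin φ = 2 × 7.29×10⁻⁵ × sin 19° = 4.75×10⁻⁵ s⁻¹
Pressure gradient: |∂P/∂n| = 300 Pa / 129000 m = 2.33×10⁻³ Pa/m
Geostrophic speed: V_g = |∂P/∂n|/(fρ) = 2.33×10⁻³/(4.75×10⁻⁵ × 1.24) = 39.5 m/s
Around a low, centrifugal force acts outward with Coriolis, so pressure-gradient force balances both:
(1/ρ)|∂P/∂n| = fV + V²/R  →  V² + fR·V − fR·V_g = 0
With fR = 4.75×10⁻⁵ × 1277×10³ m = 60.6 m/s:
V = [−fR + √((fR)² + 4 fR V_g)]/2 = [−60.6 + √(60.6² + 4×60.6×39.5)]/2 = 27.3 m/s
Subgeostrophic (V < V_g = 39.5 m/s), as expected around a low.
Converting: 27.3 m/s × 1.944 = 53 knots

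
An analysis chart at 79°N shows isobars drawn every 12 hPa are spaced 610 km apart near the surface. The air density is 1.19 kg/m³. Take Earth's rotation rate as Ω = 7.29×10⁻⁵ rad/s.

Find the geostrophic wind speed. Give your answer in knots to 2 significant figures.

Coriolis parameter at 79°N:
f = 2Ω sin φ = 2 × 7.29×10⁻⁵ × sin 79° = 1.43×10⁻⁴ s⁻¹
Pressure gradient: |∂P/∂n| = 1200 Pa / 610000 m = 1.97×10⁻³ Pa/m
Geostrophic balance (pressure-gradient force = Coriolis force):
V_g = (1/(fρ)) |∂P/∂n| = 1.97×10⁻³ / (1.43×10⁻⁴ × 1.19) = 11.6 m/s
Converting: 11.6 m/s × 1.944 = 22 knots

22 knots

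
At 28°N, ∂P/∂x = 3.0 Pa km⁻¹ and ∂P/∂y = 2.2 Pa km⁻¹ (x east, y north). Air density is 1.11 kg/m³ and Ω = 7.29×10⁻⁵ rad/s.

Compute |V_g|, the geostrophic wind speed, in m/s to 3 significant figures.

Coriolis parameter at 28°N:
f = 2Ω sin φ = 2 × 7.29×10⁻⁵ × sin 28° = 6.84×10⁻⁵ s⁻¹
Component geostrophic relations (x east, y north):
u_g = −(1/(fρ)) ∂P/∂y,  v_g = (1/(fρ)) ∂P/∂x
u_g = −(2.2×10⁻³)/(6.84×10⁻⁵ × 1.11) = −29.0 m/s;  v_g = (3.0×10⁻³)/(6.84×10⁻⁵ × 1.11) = 39.5 m/s
|V_g| = √(u_g² + v_g²) = 49.0 m/s

49.0 m/s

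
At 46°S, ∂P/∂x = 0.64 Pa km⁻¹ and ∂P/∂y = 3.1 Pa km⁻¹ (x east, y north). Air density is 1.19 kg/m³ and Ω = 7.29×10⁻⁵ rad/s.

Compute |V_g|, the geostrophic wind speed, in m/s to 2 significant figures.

Coriolis parameter at 46°S:
f = 2Ω sin φ = 2 × 7.29×10⁻⁵ × sin 46° = 1.05×10⁻⁴ s⁻¹
In the Southern Hemisphere f is negative: f = −1.05×10⁻⁴ s⁻¹.
Component geostrophic relations (x east, y north):
u_g = −(1/(fρ)) ∂P/∂y,  v_g = (1/(fρ)) ∂P/∂x
u_g = −(3.1×10⁻³)/(−1.05×10⁻⁴ × 1.19) = 24.8 m/s;  v_g = (0.64×10⁻³)/(−1.05×10⁻⁴ × 1.19) = −5.13 m/s
|V_g| = √(u_g² + v_g²) = 25.4 m/s

25 m/s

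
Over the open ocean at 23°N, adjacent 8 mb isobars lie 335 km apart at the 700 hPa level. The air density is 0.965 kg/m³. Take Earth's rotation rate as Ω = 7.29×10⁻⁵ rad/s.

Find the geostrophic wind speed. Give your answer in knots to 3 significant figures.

84.4 knots

Coriolis parameter at 23°N:
f = 2Ω sin φ = 2 × 7.29×10⁻⁵ × sin 23° = 5.70×10⁻⁵ s⁻¹
Pressure gradient: |∂P/∂n| = 800 Pa / 335000 m = 2.39×10⁻³ Pa/m
Geostrophic balance (pressure-gradient force = Coriolis force):
V_g = (1/(fρ)) |∂P/∂n| = 2.39×10⁻³ / (5.70×10⁻⁵ × 0.965) = 43.4 m/s
Converting: 43.4 m/s × 1.944 = 84.4 knots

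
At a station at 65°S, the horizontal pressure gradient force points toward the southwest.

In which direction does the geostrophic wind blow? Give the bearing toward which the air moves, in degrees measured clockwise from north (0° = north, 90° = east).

The pressure-gradient force points toward the southwest (bearing 225°).
Geostrophic balance: in the Southern Hemisphere the Coriolis force deflects motion to the left, so the geostrophic wind blows 90° to the left of the pressure-gradient force (low pressure on the right).
Rotating 225° by 90° counterclockwise gives 135° — the wind blows toward the southeast.

135°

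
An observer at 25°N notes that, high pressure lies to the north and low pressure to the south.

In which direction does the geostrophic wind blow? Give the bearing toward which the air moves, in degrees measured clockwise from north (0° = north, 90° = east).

The pressure-gradient force points toward the south (bearing 180°).
Geostrophic balance: in the Northern Hemisphere the Coriolis force deflects motion to the right, so the geostrophic wind blows 90° to the right of the pressure-gradient force (low pressure on the left).
Rotating 180° by 90° clockwise gives 270° — the wind blows toward the west.

270°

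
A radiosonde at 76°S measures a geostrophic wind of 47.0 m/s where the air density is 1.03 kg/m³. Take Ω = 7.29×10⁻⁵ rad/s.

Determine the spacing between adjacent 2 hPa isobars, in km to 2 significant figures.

29 km

Coriolis parameter at 76°S:
f = 2Ω sin φ = 2 × 7.29×10⁻⁵ × sin 76° = 1.41×10⁻⁴ s⁻¹
Geostrophic balance rearranged: |∂P/∂n| = f ρ V_g
|∂P/∂n| = 1.41×10⁻⁴ × 1.03 × 47.0 = 6.85×10⁻³ Pa/m
Isobar spacing: Δn = ΔP/|∂P/∂n| = 200 Pa / 6.85×10⁻³ Pa/m = 29203 m ≈ 29 km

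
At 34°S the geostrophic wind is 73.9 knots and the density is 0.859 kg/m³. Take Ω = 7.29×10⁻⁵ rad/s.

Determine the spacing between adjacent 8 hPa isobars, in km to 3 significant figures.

300 km

Coriolis parameter at 34°S:
f = 2Ω sin φ = 2 × 7.29×10⁻⁵ × sin 34° = 8.15×10⁻⁵ s⁻¹
Wind speed in SI: 73.9 knots = 38.0 m/s
Geostrophic balance rearranged: |∂P/∂n| = f ρ V_g
|∂P/∂n| = 8.15×10⁻⁵ × 0.859 × 38.0 = 2.66×10⁻³ Pa/m
Isobar spacing: Δn = ΔP/|∂P/∂n| = 800 Pa / 2.66×10⁻³ Pa/m = 300466 m ≈ 300 km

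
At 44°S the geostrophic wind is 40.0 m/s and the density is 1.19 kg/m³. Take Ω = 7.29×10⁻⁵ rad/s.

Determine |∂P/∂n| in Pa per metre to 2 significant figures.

Coriolis parameter at 44°S:
f = 2Ω sin φ = 2 × 7.29×10⁻⁵ × sin 44° = 1.01×10⁻⁴ s⁻¹
Geostrophic balance rearranged: |∂P/∂n| = f ρ V_g
|∂P/∂n| = 1.01×10⁻⁴ × 1.19 × 40.0 = 4.82×10⁻³ Pa/m

4.8×10⁻³ Pa/m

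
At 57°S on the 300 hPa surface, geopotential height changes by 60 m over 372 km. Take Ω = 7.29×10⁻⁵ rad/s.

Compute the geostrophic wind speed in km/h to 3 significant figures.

46.6 km/h

Coriolis parameter at 57°S:
f = 2Ω sin φ = 2 × 7.29×10⁻⁵ × sin 57° = 1.22×10⁻⁴ s⁻¹
Height gradient: |∂Z/∂n| = 60 m / 372000 m = 1.61×10⁻⁴
On a pressure surface, geostrophic balance gives V_g = (g/f)|∂Z/∂n|:
V_g = 9.81 × 1.61×10⁻⁴ / 1.22×10⁻⁴ = 12.9 m/s
Converting: 12.9 m/s × 3.6 = 46.6 km/h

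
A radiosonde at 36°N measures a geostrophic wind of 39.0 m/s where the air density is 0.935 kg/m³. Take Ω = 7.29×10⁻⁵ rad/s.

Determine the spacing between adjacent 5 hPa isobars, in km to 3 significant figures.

Coriolis parameter at 36°N:
f = 2Ω sin φ = 2 × 7.29×10⁻⁵ × sin 36° = 8.57×10⁻⁵ s⁻¹
Geostrophic balance rearranged: |∂P/∂n| = f ρ V_g
|∂P/∂n| = 8.57×10⁻⁵ × 0.935 × 39.0 = 3.13×10⁻³ Pa/m
Isobar spacing: Δn = ΔP/|∂P/∂n| = 500 Pa / 3.13×10⁻³ Pa/m = 159999 m ≈ 160 km

160 km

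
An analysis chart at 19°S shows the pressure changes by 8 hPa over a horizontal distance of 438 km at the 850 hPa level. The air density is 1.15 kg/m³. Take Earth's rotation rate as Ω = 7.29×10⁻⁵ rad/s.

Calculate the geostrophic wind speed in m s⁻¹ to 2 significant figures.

33 m s⁻¹

Coriolis parameter at 19°S:
f = 2Ω sin φ = 2 × 7.29×10⁻⁵ × sin 19° = 4.75×10⁻⁵ s⁻¹
Pressure gradient: |∂P/∂n| = 800 Pa / 438000 m = 1.83×10⁻³ Pa/m
Geostrophic balance (pressure-gradient force = Coriolis force):
V_g = (1/(fρ)) |∂P/∂n| = 1.83×10⁻³ / (4.75×10⁻⁵ × 1.15) = 33.5 m/s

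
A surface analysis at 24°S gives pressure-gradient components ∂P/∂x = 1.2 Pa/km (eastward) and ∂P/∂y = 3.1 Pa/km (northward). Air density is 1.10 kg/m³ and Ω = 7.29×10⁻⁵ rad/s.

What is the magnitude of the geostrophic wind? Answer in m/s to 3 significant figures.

Coriolis parameter at 24°S:
f = 2Ω sin φ = 2 × 7.29×10⁻⁵ × sin 24° = 5.93×10⁻⁵ s⁻¹
In the Southern Hemisphere f is negative: f = −5.93×10⁻⁵ s⁻¹.
Component geostrophic relations (x east, y north):
u_g = −(1/(fρ)) ∂P/∂y,  v_g = (1/(fρ)) ∂P/∂x
u_g = −(3.1×10⁻³)/(−5.93×10⁻⁵ × 1.10) = 47.5 m/s;  v_g = (1.2×10⁻³)/(−5.93×10⁻⁵ × 1.10) = −18.4 m/s
|V_g| = √(u_g² + v_g²) = 51.0 m/s

51.0 m/s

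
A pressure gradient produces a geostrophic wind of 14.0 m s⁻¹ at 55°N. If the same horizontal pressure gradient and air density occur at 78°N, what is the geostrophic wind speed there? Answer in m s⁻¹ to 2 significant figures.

With the same pressure gradient and density, V_g ∝ 1/f ∝ 1/sin φ.
V₂ = V₁ · sin φ₁ / sin φ₂ = 14.0 × sin 55° / sin 78°
V₂ = 14.0 × 0.8192/0.9781 = 12 m s⁻¹

12 m s⁻¹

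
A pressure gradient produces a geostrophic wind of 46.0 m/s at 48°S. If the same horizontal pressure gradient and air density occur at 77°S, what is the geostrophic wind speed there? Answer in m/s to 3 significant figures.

35.1 m/s

With the same pressure gradient and density, V_g ∝ 1/f ∝ 1/sin φ.
V₂ = V₁ · sin φ₁ / sin φ₂ = 46.0 × sin 48° / sin 77°
V₂ = 46.0 × 0.7431/0.9744 = 35.1 m/s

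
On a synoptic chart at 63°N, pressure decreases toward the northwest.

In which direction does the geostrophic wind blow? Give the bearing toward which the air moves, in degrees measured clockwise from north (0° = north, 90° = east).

045°

The pressure-gradient force points toward the northwest (bearing 315°).
Geostrophic balance: in the Northern Hemisphere the Coriolis force deflects motion to the right, so the geostrophic wind blows 90° to the right of the pressure-gradient force (low pressure on the left).
Rotating 315° by 90° clockwise gives 045° — the wind blows toward the northeast.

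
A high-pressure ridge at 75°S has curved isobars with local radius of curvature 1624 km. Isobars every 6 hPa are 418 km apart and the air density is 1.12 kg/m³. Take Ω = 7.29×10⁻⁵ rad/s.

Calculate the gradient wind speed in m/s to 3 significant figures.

Coriolis parameter at 75°S:
f = 2Ω sin φ = 2 × 7.29×10⁻⁵ × sin 75° = 1.41×10⁻⁴ s⁻¹
Pressure gradient: |∂P/∂n| = 600 Pa / 418000 m = 1.44×10⁻³ Pa/m
Geostrophic speed: V_g = |∂P/∂n|/(fρ) = 1.44×10⁻³/(1.41×10⁻⁴ × 1.12) = 9.10 m/s
Around a high, pressure-gradient force acts outward with centrifugal, so Coriolis balances both:
fV = (1/ρ)|∂P/∂n| + V²/R  →  V² − fR·V + fR·V_g = 0
With fR = 1.41×10⁻⁴ × 1624×10³ m = 229 m/s:
V = [fR − √((fR)² − 4 fR V_g)]/2 = [229 − √(229² − 4×229×9.1)]/2 = 9.49 m/s
Supergeostrophic (V > V_g = 9.1 m/s), as expected around a high.

9.49 m/s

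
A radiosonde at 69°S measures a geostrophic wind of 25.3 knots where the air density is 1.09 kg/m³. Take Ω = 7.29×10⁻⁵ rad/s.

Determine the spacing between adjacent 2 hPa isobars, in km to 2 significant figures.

100 km

Coriolis parameter at 69°S:
f = 2Ω sin φ = 2 × 7.29×10⁻⁵ × sin 69° = 1.36×10⁻⁴ s⁻¹
Wind speed in SI: 25.3 knots = 13.0 m/s
Geostrophic balance rearranged: |∂P/∂n| = f ρ V_g
|∂P/∂n| = 1.36×10⁻⁴ × 1.09 × 13.0 = 1.93×10⁻³ Pa/m
Isobar spacing: Δn = ΔP/|∂P/∂n| = 200 Pa / 1.93×10⁻³ Pa/m = 103570 m ≈ 100 km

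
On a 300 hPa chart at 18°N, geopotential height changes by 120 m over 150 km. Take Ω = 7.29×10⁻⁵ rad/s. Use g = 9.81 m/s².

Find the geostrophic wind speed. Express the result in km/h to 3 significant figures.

Coriolis parameter at 18°N:
f = 2Ω sin φ = 2 × 7.29×10⁻⁵ × sin 18° = 4.51×10⁻⁵ s⁻¹
Height gradient: |∂Z/∂n| = 120 m / 150000 m = 8.00×10⁻⁴
On a pressure surface, geostrophic balance gives V_g = (g/f)|∂Z/∂n|:
V_g = 9.81 × 8.00×10⁻⁴ / 4.51×10⁻⁵ = 174 m/s
Converting: 174 m/s × 3.6 = 627 km/h

627 km/h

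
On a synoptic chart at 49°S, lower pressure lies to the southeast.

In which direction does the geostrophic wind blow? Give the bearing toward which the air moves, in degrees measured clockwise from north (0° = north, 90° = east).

The pressure-gradient force points toward the southeast (bearing 135°).
Geostrophic balance: in the Southern Hemisphere the Coriolis force deflects motion to the left, so the geostrophic wind blows 90° to the left of the pressure-gradient force (low pressure on the right).
Rotating 135° by 90° counterclockwise gives 045° — the wind blows toward the northeast.

045°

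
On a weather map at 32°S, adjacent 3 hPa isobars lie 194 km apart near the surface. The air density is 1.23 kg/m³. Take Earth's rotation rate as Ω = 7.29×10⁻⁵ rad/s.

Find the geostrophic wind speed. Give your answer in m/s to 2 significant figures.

Coriolis parameter at 32°S:
f = 2Ω sin φ = 2 × 7.29×10⁻⁵ × sin 32° = 7.73×10⁻⁵ s⁻¹
Pressure gradient: |∂P/∂n| = 300 Pa / 194000 m = 1.55×10⁻³ Pa/m
Geostrophic balance (pressure-gradient force = Coriolis force):
V_g = (1/(fρ)) |∂P/∂n| = 1.55×10⁻³ / (7.73×10⁻⁵ × 1.23) = 16.3 m/s

16 m/s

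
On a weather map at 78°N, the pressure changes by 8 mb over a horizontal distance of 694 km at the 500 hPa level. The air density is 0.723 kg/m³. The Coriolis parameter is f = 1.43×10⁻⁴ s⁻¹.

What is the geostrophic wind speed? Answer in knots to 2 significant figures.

Pressure gradient: |∂P/∂n| = 800 Pa / 694000 m = 1.15×10⁻³ Pa/m
Geostrophic balance (pressure-gradient force = Coriolis force):
V_g = (1/(fρ)) |∂P/∂n| = 1.15×10⁻³ / (1.43×10⁻⁴ × 0.723) = 11.1 m/s
Converting: 11.1 m/s × 1.944 = 22 knots

22 knots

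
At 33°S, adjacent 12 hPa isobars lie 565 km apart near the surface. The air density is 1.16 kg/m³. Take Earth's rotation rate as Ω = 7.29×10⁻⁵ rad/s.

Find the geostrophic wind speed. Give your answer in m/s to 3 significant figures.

23.1 m/s

Coriolis parameter at 33°S:
f = 2Ω sin φ = 2 × 7.29×10⁻⁵ × sin 33° = 7.94×10⁻⁵ s⁻¹
Pressure gradient: |∂P/∂n| = 1200 Pa / 565000 m = 2.12×10⁻³ Pa/m
Geostrophic balance (pressure-gradient force = Coriolis force):
V_g = (1/(fρ)) |∂P/∂n| = 2.12×10⁻³ / (7.94×10⁻⁵ × 1.16) = 23.1 m/s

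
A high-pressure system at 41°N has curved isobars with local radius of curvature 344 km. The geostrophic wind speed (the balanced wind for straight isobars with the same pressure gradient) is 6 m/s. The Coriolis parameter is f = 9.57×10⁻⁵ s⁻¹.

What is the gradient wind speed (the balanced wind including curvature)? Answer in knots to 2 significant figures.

Around a high, pressure-gradient force acts outward with centrifugal, so Coriolis balances both:
fV = (1/ρ)|∂P/∂n| + V²/R  →  V² − fR·V + fR·V_g = 0
With fR = 9.57×10⁻⁵ × 344×10³ m = 32.9 m/s:
V = [fR − √((fR)² − 4 fR V_g)]/2 = [32.9 − √(32.9² − 4×32.9×6)]/2 = 7.89 m/s
Supergeostrophic (V > V_g = 6 m/s), as expected around a high.
Converting: 7.89 m/s × 1.944 = 15 knots

15 knots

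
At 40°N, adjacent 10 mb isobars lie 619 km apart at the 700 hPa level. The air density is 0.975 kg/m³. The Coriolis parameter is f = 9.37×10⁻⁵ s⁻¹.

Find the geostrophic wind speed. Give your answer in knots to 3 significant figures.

34.4 knots

Pressure gradient: |∂P/∂n| = 1000 Pa / 619000 m = 1.62×10⁻³ Pa/m
Geostrophic balance (pressure-gradient force = Coriolis force):
V_g = (1/(fρ)) |∂P/∂n| = 1.62×10⁻³ / (9.37×10⁻⁵ × 0.975) = 17.7 m/s
Converting: 17.7 m/s × 1.944 = 34.4 knots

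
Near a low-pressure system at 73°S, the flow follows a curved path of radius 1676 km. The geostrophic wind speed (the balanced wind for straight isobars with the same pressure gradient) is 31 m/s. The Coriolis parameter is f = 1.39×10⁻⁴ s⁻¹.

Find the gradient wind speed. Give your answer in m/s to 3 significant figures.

27.7 m/s

Around a low, centrifugal force acts outward with Coriolis, so pressure-gradient force balances both:
(1/ρ)|∂P/∂n| = fV + V²/R  →  V² + fR·V − fR·V_g = 0
With fR = 1.39×10⁻⁴ × 1676×10³ m = 233 m/s:
V = [−fR + √((fR)² + 4 fR V_g)]/2 = [−233 + √(233² + 4×233×31)]/2 = 27.7 m/s
Subgeostrophic (V < V_g = 31 m/s), as expected around a low.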